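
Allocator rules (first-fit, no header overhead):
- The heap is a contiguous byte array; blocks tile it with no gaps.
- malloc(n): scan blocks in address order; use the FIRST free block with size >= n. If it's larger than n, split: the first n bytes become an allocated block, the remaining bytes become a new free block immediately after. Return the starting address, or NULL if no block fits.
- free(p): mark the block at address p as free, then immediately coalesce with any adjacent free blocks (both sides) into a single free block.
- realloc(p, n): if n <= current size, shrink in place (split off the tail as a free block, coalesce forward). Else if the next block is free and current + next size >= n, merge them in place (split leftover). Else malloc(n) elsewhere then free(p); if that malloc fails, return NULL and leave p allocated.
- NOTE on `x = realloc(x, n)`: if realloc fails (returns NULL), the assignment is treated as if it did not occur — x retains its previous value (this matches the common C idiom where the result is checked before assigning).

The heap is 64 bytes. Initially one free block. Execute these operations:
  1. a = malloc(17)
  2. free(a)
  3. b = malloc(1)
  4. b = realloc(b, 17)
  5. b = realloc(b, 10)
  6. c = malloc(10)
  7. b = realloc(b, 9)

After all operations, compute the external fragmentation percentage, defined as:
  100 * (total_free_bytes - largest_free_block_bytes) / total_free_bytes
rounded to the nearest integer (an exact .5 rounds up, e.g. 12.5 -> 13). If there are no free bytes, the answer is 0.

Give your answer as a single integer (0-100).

Op 1: a = malloc(17) -> a = 0; heap: [0-16 ALLOC][17-63 FREE]
Op 2: free(a) -> (freed a); heap: [0-63 FREE]
Op 3: b = malloc(1) -> b = 0; heap: [0-0 ALLOC][1-63 FREE]
Op 4: b = realloc(b, 17) -> b = 0; heap: [0-16 ALLOC][17-63 FREE]
Op 5: b = realloc(b, 10) -> b = 0; heap: [0-9 ALLOC][10-63 FREE]
Op 6: c = malloc(10) -> c = 10; heap: [0-9 ALLOC][10-19 ALLOC][20-63 FREE]
Op 7: b = realloc(b, 9) -> b = 0; heap: [0-8 ALLOC][9-9 FREE][10-19 ALLOC][20-63 FREE]
Free blocks: [1 44] total_free=45 largest=44 -> 100*(45-44)/45 = 100/45 ≈ 2.222 -> rounds to 2

Answer: 2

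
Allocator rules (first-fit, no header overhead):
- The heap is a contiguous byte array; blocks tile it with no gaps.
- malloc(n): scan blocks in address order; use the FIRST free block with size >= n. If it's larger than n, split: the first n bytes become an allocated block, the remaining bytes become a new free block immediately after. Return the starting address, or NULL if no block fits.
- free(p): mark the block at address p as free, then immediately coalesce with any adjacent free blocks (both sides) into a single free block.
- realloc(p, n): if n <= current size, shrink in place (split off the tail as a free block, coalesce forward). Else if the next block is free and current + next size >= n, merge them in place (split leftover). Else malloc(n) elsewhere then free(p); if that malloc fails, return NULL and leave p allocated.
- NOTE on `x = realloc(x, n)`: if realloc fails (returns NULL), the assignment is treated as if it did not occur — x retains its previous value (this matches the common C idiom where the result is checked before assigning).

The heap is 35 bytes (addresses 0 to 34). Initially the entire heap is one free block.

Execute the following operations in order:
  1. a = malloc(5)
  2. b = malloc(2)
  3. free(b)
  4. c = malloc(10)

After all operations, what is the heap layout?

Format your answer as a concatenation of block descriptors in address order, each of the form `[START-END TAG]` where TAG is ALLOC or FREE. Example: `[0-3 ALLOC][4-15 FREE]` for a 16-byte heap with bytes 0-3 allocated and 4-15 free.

Op 1: a = malloc(5) -> a = 0; heap: [0-4 ALLOC][5-34 FREE]
Op 2: b = malloc(2) -> b = 5; heap: [0-4 ALLOC][5-6 ALLOC][7-34 FREE]
Op 3: free(b) -> (freed b); heap: [0-4 ALLOC][5-34 FREE]
Op 4: c = malloc(10) -> c = 5; heap: [0-4 ALLOC][5-14 ALLOC][15-34 FREE]

Answer: [0-4 ALLOC][5-14 ALLOC][15-34 FREE]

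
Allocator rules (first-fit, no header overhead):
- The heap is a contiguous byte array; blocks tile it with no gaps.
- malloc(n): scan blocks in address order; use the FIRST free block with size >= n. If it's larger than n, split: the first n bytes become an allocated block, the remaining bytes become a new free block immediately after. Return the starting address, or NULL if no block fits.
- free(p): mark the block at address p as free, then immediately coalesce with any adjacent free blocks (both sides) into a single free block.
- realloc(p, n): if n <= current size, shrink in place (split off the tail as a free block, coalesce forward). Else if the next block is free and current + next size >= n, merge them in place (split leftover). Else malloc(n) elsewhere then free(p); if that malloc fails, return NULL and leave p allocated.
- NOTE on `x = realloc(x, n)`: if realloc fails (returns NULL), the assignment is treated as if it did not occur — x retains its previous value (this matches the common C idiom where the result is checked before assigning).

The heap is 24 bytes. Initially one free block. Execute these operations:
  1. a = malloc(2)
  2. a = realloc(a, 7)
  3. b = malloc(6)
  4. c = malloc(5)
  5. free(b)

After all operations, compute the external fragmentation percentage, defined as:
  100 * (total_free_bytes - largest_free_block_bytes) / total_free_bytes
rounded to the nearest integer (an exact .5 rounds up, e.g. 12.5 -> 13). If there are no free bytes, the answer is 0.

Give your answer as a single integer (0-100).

Answer: 50

Derivation:
Op 1: a = malloc(2) -> a = 0; heap: [0-1 ALLOC][2-23 FREE]
Op 2: a = realloc(a, 7) -> a = 0; heap: [0-6 ALLOC][7-23 FREE]
Op 3: b = malloc(6) -> b = 7; heap: [0-6 ALLOC][7-12 ALLOC][13-23 FREE]
Op 4: c = malloc(5) -> c = 13; heap: [0-6 ALLOC][7-12 ALLOC][13-17 ALLOC][18-23 FREE]
Op 5: free(b) -> (freed b); heap: [0-6 ALLOC][7-12 FREE][13-17 ALLOC][18-23 FREE]
Free blocks: [6 6] total_free=12 largest=6 -> 100*(12-6)/12 = 600/12 = 50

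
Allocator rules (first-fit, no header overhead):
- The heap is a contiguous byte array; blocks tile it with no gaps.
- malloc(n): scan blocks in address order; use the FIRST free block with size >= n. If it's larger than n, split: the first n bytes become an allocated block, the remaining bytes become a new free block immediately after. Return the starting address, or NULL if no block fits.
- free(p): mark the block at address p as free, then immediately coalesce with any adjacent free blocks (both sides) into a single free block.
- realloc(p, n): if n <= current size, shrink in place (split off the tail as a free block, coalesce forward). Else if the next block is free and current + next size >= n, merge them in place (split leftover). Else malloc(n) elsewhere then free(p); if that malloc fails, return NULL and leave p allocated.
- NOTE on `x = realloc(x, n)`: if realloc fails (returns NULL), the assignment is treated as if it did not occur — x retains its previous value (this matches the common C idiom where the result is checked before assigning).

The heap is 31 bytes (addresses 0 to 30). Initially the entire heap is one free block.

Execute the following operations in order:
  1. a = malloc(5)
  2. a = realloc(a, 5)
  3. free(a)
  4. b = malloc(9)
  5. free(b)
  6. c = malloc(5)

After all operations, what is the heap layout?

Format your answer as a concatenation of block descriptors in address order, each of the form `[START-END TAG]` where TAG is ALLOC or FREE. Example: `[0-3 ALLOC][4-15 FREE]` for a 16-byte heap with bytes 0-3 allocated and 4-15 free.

Answer: [0-4 ALLOC][5-30 FREE]

Derivation:
Op 1: a = malloc(5) -> a = 0; heap: [0-4 ALLOC][5-30 FREE]
Op 2: a = realloc(a, 5) -> a = 0; heap: [0-4 ALLOC][5-30 FREE]
Op 3: free(a) -> (freed a); heap: [0-30 FREE]
Op 4: b = malloc(9) -> b = 0; heap: [0-8 ALLOC][9-30 FREE]
Op 5: free(b) -> (freed b); heap: [0-30 FREE]
Op 6: c = malloc(5) -> c = 0; heap: [0-4 ALLOC][5-30 FREE]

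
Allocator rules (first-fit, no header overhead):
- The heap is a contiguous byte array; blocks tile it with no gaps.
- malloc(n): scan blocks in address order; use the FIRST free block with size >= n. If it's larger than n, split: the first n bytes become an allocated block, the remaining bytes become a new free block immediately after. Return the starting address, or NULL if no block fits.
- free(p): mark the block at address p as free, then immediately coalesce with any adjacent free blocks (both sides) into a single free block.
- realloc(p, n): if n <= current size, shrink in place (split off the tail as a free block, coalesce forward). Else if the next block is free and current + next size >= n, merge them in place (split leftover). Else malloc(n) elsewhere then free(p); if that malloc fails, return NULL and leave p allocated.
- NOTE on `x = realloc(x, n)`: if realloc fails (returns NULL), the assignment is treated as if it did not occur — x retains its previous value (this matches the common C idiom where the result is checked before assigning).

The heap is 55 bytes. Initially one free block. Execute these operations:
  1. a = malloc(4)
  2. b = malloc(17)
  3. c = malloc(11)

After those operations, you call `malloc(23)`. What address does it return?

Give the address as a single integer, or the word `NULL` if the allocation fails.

Op 1: a = malloc(4) -> a = 0; heap: [0-3 ALLOC][4-54 FREE]
Op 2: b = malloc(17) -> b = 4; heap: [0-3 ALLOC][4-20 ALLOC][21-54 FREE]
Op 3: c = malloc(11) -> c = 21; heap: [0-3 ALLOC][4-20 ALLOC][21-31 ALLOC][32-54 FREE]
malloc(23): first-fit scan over [0-3 ALLOC][4-20 ALLOC][21-31 ALLOC][32-54 FREE] -> 32

Answer: 32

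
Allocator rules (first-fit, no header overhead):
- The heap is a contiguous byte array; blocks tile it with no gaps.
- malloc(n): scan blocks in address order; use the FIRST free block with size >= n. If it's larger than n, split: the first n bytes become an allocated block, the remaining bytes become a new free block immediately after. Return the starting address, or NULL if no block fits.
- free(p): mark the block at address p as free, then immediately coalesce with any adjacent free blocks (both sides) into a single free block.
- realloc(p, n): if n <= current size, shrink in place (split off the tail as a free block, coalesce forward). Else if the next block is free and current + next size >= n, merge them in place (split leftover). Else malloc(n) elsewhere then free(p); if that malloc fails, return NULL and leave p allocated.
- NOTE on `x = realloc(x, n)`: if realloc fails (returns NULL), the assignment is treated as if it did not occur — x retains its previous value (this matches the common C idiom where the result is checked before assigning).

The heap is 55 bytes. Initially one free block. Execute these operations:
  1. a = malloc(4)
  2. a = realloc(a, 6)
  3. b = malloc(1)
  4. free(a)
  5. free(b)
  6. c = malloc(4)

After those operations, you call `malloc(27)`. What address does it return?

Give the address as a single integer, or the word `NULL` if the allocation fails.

Op 1: a = malloc(4) -> a = 0; heap: [0-3 ALLOC][4-54 FREE]
Op 2: a = realloc(a, 6) -> a = 0; heap: [0-5 ALLOC][6-54 FREE]
Op 3: b = malloc(1) -> b = 6; heap: [0-5 ALLOC][6-6 ALLOC][7-54 FREE]
Op 4: free(a) -> (freed a); heap: [0-5 FREE][6-6 ALLOC][7-54 FREE]
Op 5: free(b) -> (freed b); heap: [0-54 FREE]
Op 6: c = malloc(4) -> c = 0; heap: [0-3 ALLOC][4-54 FREE]
malloc(27): first-fit scan over [0-3 ALLOC][4-54 FREE] -> 4

Answer: 4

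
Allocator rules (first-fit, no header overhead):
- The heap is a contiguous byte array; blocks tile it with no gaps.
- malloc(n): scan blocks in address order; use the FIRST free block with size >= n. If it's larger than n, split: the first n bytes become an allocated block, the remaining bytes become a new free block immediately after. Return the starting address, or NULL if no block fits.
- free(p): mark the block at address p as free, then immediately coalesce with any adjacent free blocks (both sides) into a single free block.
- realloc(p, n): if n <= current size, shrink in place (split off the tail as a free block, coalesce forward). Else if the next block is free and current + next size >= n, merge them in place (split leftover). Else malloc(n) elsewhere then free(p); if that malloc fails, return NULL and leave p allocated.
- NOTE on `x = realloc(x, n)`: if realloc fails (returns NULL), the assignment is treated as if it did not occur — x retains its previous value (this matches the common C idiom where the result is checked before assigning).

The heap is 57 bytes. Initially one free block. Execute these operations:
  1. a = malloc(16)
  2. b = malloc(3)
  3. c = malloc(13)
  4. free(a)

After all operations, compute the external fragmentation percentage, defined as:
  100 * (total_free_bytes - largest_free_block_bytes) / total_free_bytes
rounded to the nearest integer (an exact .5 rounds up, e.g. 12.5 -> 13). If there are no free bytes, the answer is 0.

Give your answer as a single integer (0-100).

Op 1: a = malloc(16) -> a = 0; heap: [0-15 ALLOC][16-56 FREE]
Op 2: b = malloc(3) -> b = 16; heap: [0-15 ALLOC][16-18 ALLOC][19-56 FREE]
Op 3: c = malloc(13) -> c = 19; heap: [0-15 ALLOC][16-18 ALLOC][19-31 ALLOC][32-56 FREE]
Op 4: free(a) -> (freed a); heap: [0-15 FREE][16-18 ALLOC][19-31 ALLOC][32-56 FREE]
Free blocks: [16 25] total_free=41 largest=25 -> 100*(41-25)/41 = 1600/41 ≈ 39.024 -> rounds to 39

Answer: 39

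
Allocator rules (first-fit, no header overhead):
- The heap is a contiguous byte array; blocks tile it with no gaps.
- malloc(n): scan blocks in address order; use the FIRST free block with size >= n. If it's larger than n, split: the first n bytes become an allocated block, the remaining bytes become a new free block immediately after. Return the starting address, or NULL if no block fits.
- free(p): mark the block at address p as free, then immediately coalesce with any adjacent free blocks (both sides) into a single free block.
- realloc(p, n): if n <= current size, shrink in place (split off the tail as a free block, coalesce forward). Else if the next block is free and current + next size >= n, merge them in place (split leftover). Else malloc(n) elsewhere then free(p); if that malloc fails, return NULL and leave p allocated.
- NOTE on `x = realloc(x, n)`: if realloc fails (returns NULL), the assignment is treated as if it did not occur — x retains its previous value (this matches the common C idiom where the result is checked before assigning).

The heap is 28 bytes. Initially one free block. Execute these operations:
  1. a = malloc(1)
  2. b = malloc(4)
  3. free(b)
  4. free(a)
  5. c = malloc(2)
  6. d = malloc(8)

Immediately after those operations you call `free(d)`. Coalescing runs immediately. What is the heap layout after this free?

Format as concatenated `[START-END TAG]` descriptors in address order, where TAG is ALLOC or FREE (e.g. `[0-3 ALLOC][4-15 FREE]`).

Op 1: a = malloc(1) -> a = 0; heap: [0-0 ALLOC][1-27 FREE]
Op 2: b = malloc(4) -> b = 1; heap: [0-0 ALLOC][1-4 ALLOC][5-27 FREE]
Op 3: free(b) -> (freed b); heap: [0-0 ALLOC][1-27 FREE]
Op 4: free(a) -> (freed a); heap: [0-27 FREE]
Op 5: c = malloc(2) -> c = 0; heap: [0-1 ALLOC][2-27 FREE]
Op 6: d = malloc(8) -> d = 2; heap: [0-1 ALLOC][2-9 ALLOC][10-27 FREE]
free(d): d = 2 -> block [2-9 ALLOC]; mark free, coalesce with adjacent free neighbors -> [0-1 ALLOC][2-27 FREE]

Answer: [0-1 ALLOC][2-27 FREE]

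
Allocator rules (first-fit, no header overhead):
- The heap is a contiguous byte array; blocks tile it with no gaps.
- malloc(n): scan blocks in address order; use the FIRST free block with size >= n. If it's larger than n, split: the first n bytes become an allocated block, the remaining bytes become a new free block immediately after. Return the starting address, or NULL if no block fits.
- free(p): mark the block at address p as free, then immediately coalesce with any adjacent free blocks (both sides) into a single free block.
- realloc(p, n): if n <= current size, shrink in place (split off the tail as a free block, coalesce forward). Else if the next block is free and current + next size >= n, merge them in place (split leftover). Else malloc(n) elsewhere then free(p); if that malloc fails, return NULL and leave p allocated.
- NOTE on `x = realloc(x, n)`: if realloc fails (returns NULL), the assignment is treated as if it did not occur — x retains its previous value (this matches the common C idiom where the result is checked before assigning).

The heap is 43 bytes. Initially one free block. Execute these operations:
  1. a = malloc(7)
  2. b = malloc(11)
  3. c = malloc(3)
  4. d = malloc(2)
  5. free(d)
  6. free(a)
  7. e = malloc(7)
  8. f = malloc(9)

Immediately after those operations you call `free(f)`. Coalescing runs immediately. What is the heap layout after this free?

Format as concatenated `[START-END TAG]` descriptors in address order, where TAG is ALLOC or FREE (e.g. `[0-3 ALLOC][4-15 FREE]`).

Op 1: a = malloc(7) -> a = 0; heap: [0-6 ALLOC][7-42 FREE]
Op 2: b = malloc(11) -> b = 7; heap: [0-6 ALLOC][7-17 ALLOC][18-42 FREE]
Op 3: c = malloc(3) -> c = 18; heap: [0-6 ALLOC][7-17 ALLOC][18-20 ALLOC][21-42 FREE]
Op 4: d = malloc(2) -> d = 21; heap: [0-6 ALLOC][7-17 ALLOC][18-20 ALLOC][21-22 ALLOC][23-42 FREE]
Op 5: free(d) -> (freed d); heap: [0-6 ALLOC][7-17 ALLOC][18-20 ALLOC][21-42 FREE]
Op 6: free(a) -> (freed a); heap: [0-6 FREE][7-17 ALLOC][18-20 ALLOC][21-42 FREE]
Op 7: e = malloc(7) -> e = 0; heap: [0-6 ALLOC][7-17 ALLOC][18-20 ALLOC][21-42 FREE]
Op 8: f = malloc(9) -> f = 21; heap: [0-6 ALLOC][7-17 ALLOC][18-20 ALLOC][21-29 ALLOC][30-42 FREE]
free(f): f = 21 -> block [21-29 ALLOC]; mark free, coalesce with adjacent free neighbors -> [0-6 ALLOC][7-17 ALLOC][18-20 ALLOC][21-42 FREE]

Answer: [0-6 ALLOC][7-17 ALLOC][18-20 ALLOC][21-42 FREE]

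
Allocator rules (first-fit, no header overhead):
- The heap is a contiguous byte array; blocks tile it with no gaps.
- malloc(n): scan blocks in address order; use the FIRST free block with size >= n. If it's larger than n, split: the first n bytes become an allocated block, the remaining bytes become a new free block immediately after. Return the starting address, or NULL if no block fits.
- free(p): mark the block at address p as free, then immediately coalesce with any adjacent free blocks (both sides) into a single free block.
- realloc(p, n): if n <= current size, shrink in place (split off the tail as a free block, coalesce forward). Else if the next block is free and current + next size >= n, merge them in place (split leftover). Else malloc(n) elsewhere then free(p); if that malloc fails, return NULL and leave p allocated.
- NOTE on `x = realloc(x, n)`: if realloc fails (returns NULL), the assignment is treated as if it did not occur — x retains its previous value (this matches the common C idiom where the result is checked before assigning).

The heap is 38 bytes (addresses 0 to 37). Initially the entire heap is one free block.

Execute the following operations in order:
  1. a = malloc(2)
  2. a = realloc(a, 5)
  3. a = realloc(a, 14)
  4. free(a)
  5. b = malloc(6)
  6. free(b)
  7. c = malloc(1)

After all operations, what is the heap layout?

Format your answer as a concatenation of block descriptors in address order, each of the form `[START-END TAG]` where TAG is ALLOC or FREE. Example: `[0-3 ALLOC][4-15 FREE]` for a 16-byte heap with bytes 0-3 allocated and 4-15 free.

Op 1: a = malloc(2) -> a = 0; heap: [0-1 ALLOC][2-37 FREE]
Op 2: a = realloc(a, 5) -> a = 0; heap: [0-4 ALLOC][5-37 FREE]
Op 3: a = realloc(a, 14) -> a = 0; heap: [0-13 ALLOC][14-37 FREE]
Op 4: free(a) -> (freed a); heap: [0-37 FREE]
Op 5: b = malloc(6) -> b = 0; heap: [0-5 ALLOC][6-37 FREE]
Op 6: free(b) -> (freed b); heap: [0-37 FREE]
Op 7: c = malloc(1) -> c = 0; heap: [0-0 ALLOC][1-37 FREE]

Answer: [0-0 ALLOC][1-37 FREE]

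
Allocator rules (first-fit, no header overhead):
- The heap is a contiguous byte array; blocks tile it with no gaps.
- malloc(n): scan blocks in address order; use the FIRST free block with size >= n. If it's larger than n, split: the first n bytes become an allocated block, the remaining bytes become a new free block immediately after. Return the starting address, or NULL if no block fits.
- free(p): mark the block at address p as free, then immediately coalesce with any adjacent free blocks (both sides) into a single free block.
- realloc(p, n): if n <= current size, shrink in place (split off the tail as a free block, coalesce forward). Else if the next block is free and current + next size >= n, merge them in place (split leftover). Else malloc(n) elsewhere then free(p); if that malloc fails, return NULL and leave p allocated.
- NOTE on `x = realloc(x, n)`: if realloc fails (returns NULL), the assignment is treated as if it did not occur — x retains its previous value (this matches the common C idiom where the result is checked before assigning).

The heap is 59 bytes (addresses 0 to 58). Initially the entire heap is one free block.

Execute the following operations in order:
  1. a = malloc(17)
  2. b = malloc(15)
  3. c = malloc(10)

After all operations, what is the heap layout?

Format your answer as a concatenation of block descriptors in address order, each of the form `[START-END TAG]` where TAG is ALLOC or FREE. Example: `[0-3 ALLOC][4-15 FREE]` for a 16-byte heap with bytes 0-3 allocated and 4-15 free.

Op 1: a = malloc(17) -> a = 0; heap: [0-16 ALLOC][17-58 FREE]
Op 2: b = malloc(15) -> b = 17; heap: [0-16 ALLOC][17-31 ALLOC][32-58 FREE]
Op 3: c = malloc(10) -> c = 32; heap: [0-16 ALLOC][17-31 ALLOC][32-41 ALLOC][42-58 FREE]

Answer: [0-16 ALLOC][17-31 ALLOC][32-41 ALLOC][42-58 FREE]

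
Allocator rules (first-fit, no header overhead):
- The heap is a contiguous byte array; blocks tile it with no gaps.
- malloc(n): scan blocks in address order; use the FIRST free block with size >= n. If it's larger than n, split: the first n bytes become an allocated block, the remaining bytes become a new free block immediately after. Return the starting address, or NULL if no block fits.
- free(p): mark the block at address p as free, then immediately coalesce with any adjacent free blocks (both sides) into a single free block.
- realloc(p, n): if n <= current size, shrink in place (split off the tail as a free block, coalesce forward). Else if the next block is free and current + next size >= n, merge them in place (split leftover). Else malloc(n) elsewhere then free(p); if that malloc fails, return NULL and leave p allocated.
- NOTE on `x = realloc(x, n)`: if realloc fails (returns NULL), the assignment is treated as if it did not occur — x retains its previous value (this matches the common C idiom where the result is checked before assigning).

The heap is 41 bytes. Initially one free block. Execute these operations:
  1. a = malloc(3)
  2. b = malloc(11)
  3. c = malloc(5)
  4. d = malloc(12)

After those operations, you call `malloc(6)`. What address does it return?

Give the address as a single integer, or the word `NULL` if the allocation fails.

Answer: 31

Derivation:
Op 1: a = malloc(3) -> a = 0; heap: [0-2 ALLOC][3-40 FREE]
Op 2: b = malloc(11) -> b = 3; heap: [0-2 ALLOC][3-13 ALLOC][14-40 FREE]
Op 3: c = malloc(5) -> c = 14; heap: [0-2 ALLOC][3-13 ALLOC][14-18 ALLOC][19-40 FREE]
Op 4: d = malloc(12) -> d = 19; heap: [0-2 ALLOC][3-13 ALLOC][14-18 ALLOC][19-30 ALLOC][31-40 FREE]
malloc(6): first-fit scan over [0-2 ALLOC][3-13 ALLOC][14-18 ALLOC][19-30 ALLOC][31-40 FREE] -> 31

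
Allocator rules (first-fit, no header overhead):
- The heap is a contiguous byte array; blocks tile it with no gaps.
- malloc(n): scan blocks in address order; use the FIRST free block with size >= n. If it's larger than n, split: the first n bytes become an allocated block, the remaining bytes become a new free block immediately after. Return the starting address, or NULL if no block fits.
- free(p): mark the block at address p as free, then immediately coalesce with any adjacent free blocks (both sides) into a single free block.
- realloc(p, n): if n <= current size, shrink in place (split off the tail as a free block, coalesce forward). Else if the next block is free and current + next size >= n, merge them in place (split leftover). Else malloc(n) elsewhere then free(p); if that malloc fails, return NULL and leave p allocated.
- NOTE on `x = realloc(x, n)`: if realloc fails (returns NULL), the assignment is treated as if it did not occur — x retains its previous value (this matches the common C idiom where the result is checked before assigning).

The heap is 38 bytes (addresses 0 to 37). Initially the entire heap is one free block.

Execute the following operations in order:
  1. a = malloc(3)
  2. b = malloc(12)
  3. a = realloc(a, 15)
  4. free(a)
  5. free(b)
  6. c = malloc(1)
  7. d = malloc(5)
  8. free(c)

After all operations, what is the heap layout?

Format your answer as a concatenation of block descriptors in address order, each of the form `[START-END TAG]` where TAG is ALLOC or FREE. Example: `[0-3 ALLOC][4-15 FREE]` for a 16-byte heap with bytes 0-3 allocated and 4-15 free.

Answer: [0-0 FREE][1-5 ALLOC][6-37 FREE]

Derivation:
Op 1: a = malloc(3) -> a = 0; heap: [0-2 ALLOC][3-37 FREE]
Op 2: b = malloc(12) -> b = 3; heap: [0-2 ALLOC][3-14 ALLOC][15-37 FREE]
Op 3: a = realloc(a, 15) -> a = 15; heap: [0-2 FREE][3-14 ALLOC][15-29 ALLOC][30-37 FREE]
Op 4: free(a) -> (freed a); heap: [0-2 FREE][3-14 ALLOC][15-37 FREE]
Op 5: free(b) -> (freed b); heap: [0-37 FREE]
Op 6: c = malloc(1) -> c = 0; heap: [0-0 ALLOC][1-37 FREE]
Op 7: d = malloc(5) -> d = 1; heap: [0-0 ALLOC][1-5 ALLOC][6-37 FREE]
Op 8: free(c) -> (freed c); heap: [0-0 FREE][1-5 ALLOC][6-37 FREE]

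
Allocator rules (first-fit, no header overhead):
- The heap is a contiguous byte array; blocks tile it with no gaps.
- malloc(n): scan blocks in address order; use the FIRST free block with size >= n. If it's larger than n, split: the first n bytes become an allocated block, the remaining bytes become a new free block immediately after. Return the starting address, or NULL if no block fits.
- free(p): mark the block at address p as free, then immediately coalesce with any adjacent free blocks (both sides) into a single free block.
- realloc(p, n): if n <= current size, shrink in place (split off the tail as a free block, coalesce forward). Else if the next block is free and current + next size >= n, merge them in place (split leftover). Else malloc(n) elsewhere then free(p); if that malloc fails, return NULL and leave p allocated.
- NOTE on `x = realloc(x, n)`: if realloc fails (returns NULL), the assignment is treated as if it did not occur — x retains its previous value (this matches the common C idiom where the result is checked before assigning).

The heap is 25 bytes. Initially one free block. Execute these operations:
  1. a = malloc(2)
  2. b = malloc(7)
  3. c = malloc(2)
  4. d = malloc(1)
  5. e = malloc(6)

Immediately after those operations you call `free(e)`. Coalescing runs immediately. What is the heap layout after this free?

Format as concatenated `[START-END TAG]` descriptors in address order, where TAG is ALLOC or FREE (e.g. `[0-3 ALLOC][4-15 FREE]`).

Op 1: a = malloc(2) -> a = 0; heap: [0-1 ALLOC][2-24 FREE]
Op 2: b = malloc(7) -> b = 2; heap: [0-1 ALLOC][2-8 ALLOC][9-24 FREE]
Op 3: c = malloc(2) -> c = 9; heap: [0-1 ALLOC][2-8 ALLOC][9-10 ALLOC][11-24 FREE]
Op 4: d = malloc(1) -> d = 11; heap: [0-1 ALLOC][2-8 ALLOC][9-10 ALLOC][11-11 ALLOC][12-24 FREE]
Op 5: e = malloc(6) -> e = 12; heap: [0-1 ALLOC][2-8 ALLOC][9-10 ALLOC][11-11 ALLOC][12-17 ALLOC][18-24 FREE]
free(e): e = 12 -> block [12-17 ALLOC]; mark free, coalesce with adjacent free neighbors -> [0-1 ALLOC][2-8 ALLOC][9-10 ALLOC][11-11 ALLOC][12-24 FREE]

Answer: [0-1 ALLOC][2-8 ALLOC][9-10 ALLOC][11-11 ALLOC][12-24 FREE]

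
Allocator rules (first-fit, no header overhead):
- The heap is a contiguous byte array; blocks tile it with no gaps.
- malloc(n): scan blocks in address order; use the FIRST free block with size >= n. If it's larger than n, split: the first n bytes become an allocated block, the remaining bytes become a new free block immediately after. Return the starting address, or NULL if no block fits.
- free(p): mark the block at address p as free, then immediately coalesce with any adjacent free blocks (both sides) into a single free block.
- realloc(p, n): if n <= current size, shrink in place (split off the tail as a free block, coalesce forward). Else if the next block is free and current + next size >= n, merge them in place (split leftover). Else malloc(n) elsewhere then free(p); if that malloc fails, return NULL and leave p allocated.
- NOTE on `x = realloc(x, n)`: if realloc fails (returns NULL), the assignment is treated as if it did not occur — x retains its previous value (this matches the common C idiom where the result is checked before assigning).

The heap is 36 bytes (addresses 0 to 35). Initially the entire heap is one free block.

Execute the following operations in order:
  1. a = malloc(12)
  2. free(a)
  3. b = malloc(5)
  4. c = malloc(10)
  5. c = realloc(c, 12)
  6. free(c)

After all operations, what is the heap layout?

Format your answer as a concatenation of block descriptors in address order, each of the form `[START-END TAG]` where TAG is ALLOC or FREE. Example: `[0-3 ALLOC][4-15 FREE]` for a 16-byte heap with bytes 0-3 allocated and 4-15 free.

Op 1: a = malloc(12) -> a = 0; heap: [0-11 ALLOC][12-35 FREE]
Op 2: free(a) -> (freed a); heap: [0-35 FREE]
Op 3: b = malloc(5) -> b = 0; heap: [0-4 ALLOC][5-35 FREE]
Op 4: c = malloc(10) -> c = 5; heap: [0-4 ALLOC][5-14 ALLOC][15-35 FREE]
Op 5: c = realloc(c, 12) -> c = 5; heap: [0-4 ALLOC][5-16 ALLOC][17-35 FREE]
Op 6: free(c) -> (freed c); heap: [0-4 ALLOC][5-35 FREE]

Answer: [0-4 ALLOC][5-35 FREE]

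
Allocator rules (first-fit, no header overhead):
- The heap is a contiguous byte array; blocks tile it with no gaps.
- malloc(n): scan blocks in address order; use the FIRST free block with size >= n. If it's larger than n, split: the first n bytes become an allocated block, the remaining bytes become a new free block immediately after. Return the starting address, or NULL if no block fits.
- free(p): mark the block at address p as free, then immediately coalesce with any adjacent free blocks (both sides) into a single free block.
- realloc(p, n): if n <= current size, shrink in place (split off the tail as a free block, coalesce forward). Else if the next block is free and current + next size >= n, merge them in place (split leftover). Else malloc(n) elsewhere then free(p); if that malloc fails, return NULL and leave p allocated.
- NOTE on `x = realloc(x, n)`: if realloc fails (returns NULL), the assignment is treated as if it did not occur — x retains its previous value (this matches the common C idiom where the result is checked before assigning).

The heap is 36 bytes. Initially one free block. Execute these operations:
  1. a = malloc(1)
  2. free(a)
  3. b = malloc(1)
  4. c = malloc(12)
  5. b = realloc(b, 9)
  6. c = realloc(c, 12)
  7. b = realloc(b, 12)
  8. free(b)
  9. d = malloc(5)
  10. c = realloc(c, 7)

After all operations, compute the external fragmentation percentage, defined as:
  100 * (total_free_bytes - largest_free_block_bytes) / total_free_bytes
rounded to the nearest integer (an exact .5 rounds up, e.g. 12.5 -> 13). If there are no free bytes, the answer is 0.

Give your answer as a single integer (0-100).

Op 1: a = malloc(1) -> a = 0; heap: [0-0 ALLOC][1-35 FREE]
Op 2: free(a) -> (freed a); heap: [0-35 FREE]
Op 3: b = malloc(1) -> b = 0; heap: [0-0 ALLOC][1-35 FREE]
Op 4: c = malloc(12) -> c = 1; heap: [0-0 ALLOC][1-12 ALLOC][13-35 FREE]
Op 5: b = realloc(b, 9) -> b = 13; heap: [0-0 FREE][1-12 ALLOC][13-21 ALLOC][22-35 FREE]
Op 6: c = realloc(c, 12) -> c = 1; heap: [0-0 FREE][1-12 ALLOC][13-21 ALLOC][22-35 FREE]
Op 7: b = realloc(b, 12) -> b = 13; heap: [0-0 FREE][1-12 ALLOC][13-24 ALLOC][25-35 FREE]
Op 8: free(b) -> (freed b); heap: [0-0 FREE][1-12 ALLOC][13-35 FREE]
Op 9: d = malloc(5) -> d = 13; heap: [0-0 FREE][1-12 ALLOC][13-17 ALLOC][18-35 FREE]
Op 10: c = realloc(c, 7) -> c = 1; heap: [0-0 FREE][1-7 ALLOC][8-12 FREE][13-17 ALLOC][18-35 FREE]
Free blocks: [1 5 18] total_free=24 largest=18 -> 100*(24-18)/24 = 600/24 = 25

Answer: 25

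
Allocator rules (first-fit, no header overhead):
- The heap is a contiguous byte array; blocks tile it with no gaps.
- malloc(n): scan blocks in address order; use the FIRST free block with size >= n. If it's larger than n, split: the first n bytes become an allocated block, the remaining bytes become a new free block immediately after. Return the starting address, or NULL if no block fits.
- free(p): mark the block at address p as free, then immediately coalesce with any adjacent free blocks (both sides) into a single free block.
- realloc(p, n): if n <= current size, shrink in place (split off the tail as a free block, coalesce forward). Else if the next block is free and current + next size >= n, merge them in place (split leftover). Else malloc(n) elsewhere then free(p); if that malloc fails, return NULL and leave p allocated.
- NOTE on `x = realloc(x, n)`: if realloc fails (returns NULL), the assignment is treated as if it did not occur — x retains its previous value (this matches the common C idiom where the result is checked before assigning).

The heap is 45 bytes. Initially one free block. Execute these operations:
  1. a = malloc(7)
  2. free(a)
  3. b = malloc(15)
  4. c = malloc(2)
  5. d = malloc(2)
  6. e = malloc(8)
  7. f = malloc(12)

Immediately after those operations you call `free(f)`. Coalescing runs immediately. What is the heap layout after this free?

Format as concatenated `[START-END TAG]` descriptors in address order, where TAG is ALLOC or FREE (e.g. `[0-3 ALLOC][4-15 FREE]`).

Answer: [0-14 ALLOC][15-16 ALLOC][17-18 ALLOC][19-26 ALLOC][27-44 FREE]

Derivation:
Op 1: a = malloc(7) -> a = 0; heap: [0-6 ALLOC][7-44 FREE]
Op 2: free(a) -> (freed a); heap: [0-44 FREE]
Op 3: b = malloc(15) -> b = 0; heap: [0-14 ALLOC][15-44 FREE]
Op 4: c = malloc(2) -> c = 15; heap: [0-14 ALLOC][15-16 ALLOC][17-44 FREE]
Op 5: d = malloc(2) -> d = 17; heap: [0-14 ALLOC][15-16 ALLOC][17-18 ALLOC][19-44 FREE]
Op 6: e = malloc(8) -> e = 19; heap: [0-14 ALLOC][15-16 ALLOC][17-18 ALLOC][19-26 ALLOC][27-44 FREE]
Op 7: f = malloc(12) -> f = 27; heap: [0-14 ALLOC][15-16 ALLOC][17-18 ALLOC][19-26 ALLOC][27-38 ALLOC][39-44 FREE]
free(f): f = 27 -> block [27-38 ALLOC]; mark free, coalesce with adjacent free neighbors -> [0-14 ALLOC][15-16 ALLOC][17-18 ALLOC][19-26 ALLOC][27-44 FREE]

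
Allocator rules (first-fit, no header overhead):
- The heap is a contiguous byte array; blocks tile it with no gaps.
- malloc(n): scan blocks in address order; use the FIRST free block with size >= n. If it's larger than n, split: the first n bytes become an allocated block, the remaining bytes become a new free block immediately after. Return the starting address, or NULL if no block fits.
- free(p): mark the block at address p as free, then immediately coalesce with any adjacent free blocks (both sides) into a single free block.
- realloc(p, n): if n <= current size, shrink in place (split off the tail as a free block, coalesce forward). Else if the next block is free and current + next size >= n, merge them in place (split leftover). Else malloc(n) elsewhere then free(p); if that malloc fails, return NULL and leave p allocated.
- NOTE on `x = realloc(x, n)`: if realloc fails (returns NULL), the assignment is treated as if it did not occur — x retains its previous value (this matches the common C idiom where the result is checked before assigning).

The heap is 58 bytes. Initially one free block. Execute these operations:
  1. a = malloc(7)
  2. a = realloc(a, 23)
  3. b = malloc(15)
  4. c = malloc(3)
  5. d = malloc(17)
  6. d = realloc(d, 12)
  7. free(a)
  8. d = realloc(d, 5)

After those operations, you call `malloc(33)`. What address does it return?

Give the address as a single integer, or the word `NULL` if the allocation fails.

Answer: NULL

Derivation:
Op 1: a = malloc(7) -> a = 0; heap: [0-6 ALLOC][7-57 FREE]
Op 2: a = realloc(a, 23) -> a = 0; heap: [0-22 ALLOC][23-57 FREE]
Op 3: b = malloc(15) -> b = 23; heap: [0-22 ALLOC][23-37 ALLOC][38-57 FREE]
Op 4: c = malloc(3) -> c = 38; heap: [0-22 ALLOC][23-37 ALLOC][38-40 ALLOC][41-57 FREE]
Op 5: d = malloc(17) -> d = 41; heap: [0-22 ALLOC][23-37 ALLOC][38-40 ALLOC][41-57 ALLOC]
Op 6: d = realloc(d, 12) -> d = 41; heap: [0-22 ALLOC][23-37 ALLOC][38-40 ALLOC][41-52 ALLOC][53-57 FREE]
Op 7: free(a) -> (freed a); heap: [0-22 FREE][23-37 ALLOC][38-40 ALLOC][41-52 ALLOC][53-57 FREE]
Op 8: d = realloc(d, 5) -> d = 41; heap: [0-22 FREE][23-37 ALLOC][38-40 ALLOC][41-45 ALLOC][46-57 FREE]
malloc(33): first-fit scan over [0-22 FREE][23-37 ALLOC][38-40 ALLOC][41-45 ALLOC][46-57 FREE] -> NULL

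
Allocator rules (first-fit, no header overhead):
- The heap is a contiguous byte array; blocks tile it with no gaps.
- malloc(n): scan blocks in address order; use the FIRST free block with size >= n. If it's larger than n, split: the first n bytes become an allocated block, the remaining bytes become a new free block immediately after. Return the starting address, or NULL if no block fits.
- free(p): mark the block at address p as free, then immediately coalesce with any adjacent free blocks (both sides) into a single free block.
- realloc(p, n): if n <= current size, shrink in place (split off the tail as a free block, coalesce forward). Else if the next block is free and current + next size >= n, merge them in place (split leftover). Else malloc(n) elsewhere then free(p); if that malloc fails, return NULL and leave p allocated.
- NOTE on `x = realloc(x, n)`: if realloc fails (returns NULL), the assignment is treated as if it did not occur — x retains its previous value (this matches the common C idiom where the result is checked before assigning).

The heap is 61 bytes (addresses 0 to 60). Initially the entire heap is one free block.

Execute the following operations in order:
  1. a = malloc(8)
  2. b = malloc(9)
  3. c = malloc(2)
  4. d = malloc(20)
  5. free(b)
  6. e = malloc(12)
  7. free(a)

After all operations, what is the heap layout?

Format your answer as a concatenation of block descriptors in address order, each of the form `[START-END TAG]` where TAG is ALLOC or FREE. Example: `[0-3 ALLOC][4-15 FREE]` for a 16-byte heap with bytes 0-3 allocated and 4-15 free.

Answer: [0-16 FREE][17-18 ALLOC][19-38 ALLOC][39-50 ALLOC][51-60 FREE]

Derivation:
Op 1: a = malloc(8) -> a = 0; heap: [0-7 ALLOC][8-60 FREE]
Op 2: b = malloc(9) -> b = 8; heap: [0-7 ALLOC][8-16 ALLOC][17-60 FREE]
Op 3: c = malloc(2) -> c = 17; heap: [0-7 ALLOC][8-16 ALLOC][17-18 ALLOC][19-60 FREE]
Op 4: d = malloc(20) -> d = 19; heap: [0-7 ALLOC][8-16 ALLOC][17-18 ALLOC][19-38 ALLOC][39-60 FREE]
Op 5: free(b) -> (freed b); heap: [0-7 ALLOC][8-16 FREE][17-18 ALLOC][19-38 ALLOC][39-60 FREE]
Op 6: e = malloc(12) -> e = 39; heap: [0-7 ALLOC][8-16 FREE][17-18 ALLOC][19-38 ALLOC][39-50 ALLOC][51-60 FREE]
Op 7: free(a) -> (freed a); heap: [0-16 FREE][17-18 ALLOC][19-38 ALLOC][39-50 ALLOC][51-60 FREE]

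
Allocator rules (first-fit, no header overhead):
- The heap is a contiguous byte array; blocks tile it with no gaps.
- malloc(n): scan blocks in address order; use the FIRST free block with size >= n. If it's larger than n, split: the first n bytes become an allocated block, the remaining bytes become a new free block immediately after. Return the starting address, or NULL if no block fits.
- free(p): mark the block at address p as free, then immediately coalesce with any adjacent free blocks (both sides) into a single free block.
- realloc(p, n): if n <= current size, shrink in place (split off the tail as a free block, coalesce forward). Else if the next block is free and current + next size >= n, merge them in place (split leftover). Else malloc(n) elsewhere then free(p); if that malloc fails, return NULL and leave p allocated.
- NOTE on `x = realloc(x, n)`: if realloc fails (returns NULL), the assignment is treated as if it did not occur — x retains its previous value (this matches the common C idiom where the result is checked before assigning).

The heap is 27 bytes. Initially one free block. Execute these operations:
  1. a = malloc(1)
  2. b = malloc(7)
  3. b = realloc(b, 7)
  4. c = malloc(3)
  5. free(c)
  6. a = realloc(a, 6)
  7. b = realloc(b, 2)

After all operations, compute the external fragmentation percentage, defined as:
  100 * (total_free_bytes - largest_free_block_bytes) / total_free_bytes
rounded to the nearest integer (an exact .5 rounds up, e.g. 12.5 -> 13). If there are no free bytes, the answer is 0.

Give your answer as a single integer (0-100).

Answer: 32

Derivation:
Op 1: a = malloc(1) -> a = 0; heap: [0-0 ALLOC][1-26 FREE]
Op 2: b = malloc(7) -> b = 1; heap: [0-0 ALLOC][1-7 ALLOC][8-26 FREE]
Op 3: b = realloc(b, 7) -> b = 1; heap: [0-0 ALLOC][1-7 ALLOC][8-26 FREE]
Op 4: c = malloc(3) -> c = 8; heap: [0-0 ALLOC][1-7 ALLOC][8-10 ALLOC][11-26 FREE]
Op 5: free(c) -> (freed c); heap: [0-0 ALLOC][1-7 ALLOC][8-26 FREE]
Op 6: a = realloc(a, 6) -> a = 8; heap: [0-0 FREE][1-7 ALLOC][8-13 ALLOC][14-26 FREE]
Op 7: b = realloc(b, 2) -> b = 1; heap: [0-0 FREE][1-2 ALLOC][3-7 FREE][8-13 ALLOC][14-26 FREE]
Free blocks: [1 5 13] total_free=19 largest=13 -> 100*(19-13)/19 = 600/19 ≈ 31.579 -> rounds to 32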